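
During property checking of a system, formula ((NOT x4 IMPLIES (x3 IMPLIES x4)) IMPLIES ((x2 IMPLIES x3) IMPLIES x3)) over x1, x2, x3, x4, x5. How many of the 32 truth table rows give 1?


Formula: ((NOT x4 IMPLIES (x3 IMPLIES x4)) IMPLIES ((x2 IMPLIES x3) IMPLIES x3)) over 5 vars (32 rows)
Evaluate each row (x1, x2, x3, x4, x5 as bits, MSB first):
  row 0 [00000]: ((NOT 0 IMPLIES (0 IMPLIES 0)) IMPLIES ((0 IMPLIES 0) IMPLIES 0)) -> 0
  row 1 [00001]: ((NOT 0 IMPLIES (0 IMPLIES 0)) IMPLIES ((0 IMPLIES 0) IMPLIES 0)) -> 0
  row 2 [00010]: ((NOT 1 IMPLIES (0 IMPLIES 1)) IMPLIES ((0 IMPLIES 0) IMPLIES 0)) -> 0
  row 3 [00011]: ((NOT 1 IMPLIES (0 IMPLIES 1)) IMPLIES ((0 IMPLIES 0) IMPLIES 0)) -> 0
  row 4 [00100]: ((NOT 0 IMPLIES (1 IMPLIES 0)) IMPLIES ((0 IMPLIES 1) IMPLIES 1)) -> 1
  row 5 [00101]: ((NOT 0 IMPLIES (1 IMPLIES 0)) IMPLIES ((0 IMPLIES 1) IMPLIES 1)) -> 1
  row 6 [00110]: ((NOT 1 IMPLIES (1 IMPLIES 1)) IMPLIES ((0 IMPLIES 1) IMPLIES 1)) -> 1
  row 7 [00111]: ((NOT 1 IMPLIES (1 IMPLIES 1)) IMPLIES ((0 IMPLIES 1) IMPLIES 1)) -> 1
  row 8 [01000]: ((NOT 0 IMPLIES (0 IMPLIES 0)) IMPLIES ((1 IMPLIES 0) IMPLIES 0)) -> 1
  row 9 [01001]: ((NOT 0 IMPLIES (0 IMPLIES 0)) IMPLIES ((1 IMPLIES 0) IMPLIES 0)) -> 1
  row 10 [01010]: ((NOT 1 IMPLIES (0 IMPLIES 1)) IMPLIES ((1 IMPLIES 0) IMPLIES 0)) -> 1
  row 11 [01011]: ((NOT 1 IMPLIES (0 IMPLIES 1)) IMPLIES ((1 IMPLIES 0) IMPLIES 0)) -> 1
  row 12 [01100]: ((NOT 0 IMPLIES (1 IMPLIES 0)) IMPLIES ((1 IMPLIES 1) IMPLIES 1)) -> 1
  row 13 [01101]: ((NOT 0 IMPLIES (1 IMPLIES 0)) IMPLIES ((1 IMPLIES 1) IMPLIES 1)) -> 1
  row 14 [01110]: ((NOT 1 IMPLIES (1 IMPLIES 1)) IMPLIES ((1 IMPLIES 1) IMPLIES 1)) -> 1
  row 15 [01111]: ((NOT 1 IMPLIES (1 IMPLIES 1)) IMPLIES ((1 IMPLIES 1) IMPLIES 1)) -> 1
  row 16 [10000]: ((NOT 0 IMPLIES (0 IMPLIES 0)) IMPLIES ((0 IMPLIES 0) IMPLIES 0)) -> 0
  row 17 [10001]: ((NOT 0 IMPLIES (0 IMPLIES 0)) IMPLIES ((0 IMPLIES 0) IMPLIES 0)) -> 0
  row 18 [10010]: ((NOT 1 IMPLIES (0 IMPLIES 1)) IMPLIES ((0 IMPLIES 0) IMPLIES 0)) -> 0
  row 19 [10011]: ((NOT 1 IMPLIES (0 IMPLIES 1)) IMPLIES ((0 IMPLIES 0) IMPLIES 0)) -> 0
  row 20 [10100]: ((NOT 0 IMPLIES (1 IMPLIES 0)) IMPLIES ((0 IMPLIES 1) IMPLIES 1)) -> 1
  row 21 [10101]: ((NOT 0 IMPLIES (1 IMPLIES 0)) IMPLIES ((0 IMPLIES 1) IMPLIES 1)) -> 1
  row 22 [10110]: ((NOT 1 IMPLIES (1 IMPLIES 1)) IMPLIES ((0 IMPLIES 1) IMPLIES 1)) -> 1
  row 23 [10111]: ((NOT 1 IMPLIES (1 IMPLIES 1)) IMPLIES ((0 IMPLIES 1) IMPLIES 1)) -> 1
  row 24 [11000]: ((NOT 0 IMPLIES (0 IMPLIES 0)) IMPLIES ((1 IMPLIES 0) IMPLIES 0)) -> 1
  row 25 [11001]: ((NOT 0 IMPLIES (0 IMPLIES 0)) IMPLIES ((1 IMPLIES 0) IMPLIES 0)) -> 1
  row 26 [11010]: ((NOT 1 IMPLIES (0 IMPLIES 1)) IMPLIES ((1 IMPLIES 0) IMPLIES 0)) -> 1
  row 27 [11011]: ((NOT 1 IMPLIES (0 IMPLIES 1)) IMPLIES ((1 IMPLIES 0) IMPLIES 0)) -> 1
  row 28 [11100]: ((NOT 0 IMPLIES (1 IMPLIES 0)) IMPLIES ((1 IMPLIES 1) IMPLIES 1)) -> 1
  row 29 [11101]: ((NOT 0 IMPLIES (1 IMPLIES 0)) IMPLIES ((1 IMPLIES 1) IMPLIES 1)) -> 1
  row 30 [11110]: ((NOT 1 IMPLIES (1 IMPLIES 1)) IMPLIES ((1 IMPLIES 1) IMPLIES 1)) -> 1
  row 31 [11111]: ((NOT 1 IMPLIES (1 IMPLIES 1)) IMPLIES ((1 IMPLIES 1) IMPLIES 1)) -> 1
Full result column, 8 rows per line (x1,x2 fixed per line; x3,x4,x5 runs 000..111 left to right):
  rows 0-7 [x1,x2=00]: 00001111  (ones: 4)
  rows 8-15 [x1,x2=01]: 11111111  (ones: 8)
  rows 16-23 [x1,x2=10]: 00001111  (ones: 4)
  rows 24-31 [x1,x2=11]: 11111111  (ones: 8)
Count of 1-rows = 4+8+4+8 = 24

24


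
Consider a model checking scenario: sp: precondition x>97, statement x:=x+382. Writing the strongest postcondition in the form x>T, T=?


Formula: sp(P, x:=E) = exists old_x. (x = E[old_x/x]) AND P[old_x/x] (old_x is the value of x before the assignment; eliminate old_x by solving x = E[old_x/x] for old_x)
Step 1: Precondition P: x>97, i.e. old_x > 97
Step 2: Assignment gives x = old_x + 382, so old_x = x - 382
Step 3: Substitute into P: x - 382 > 97
Step 4: Simplify: x > 97+382 = 479

479


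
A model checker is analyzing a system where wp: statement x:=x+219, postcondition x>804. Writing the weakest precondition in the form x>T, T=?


Formula: wp(x:=E, P) = P[E/x] (substitute E for x in postcondition)
Step 1: Postcondition: x>804
Step 2: Substitute x+219 for x: x+219>804
Step 3: Solve for x: x > 804-219 = 585

585


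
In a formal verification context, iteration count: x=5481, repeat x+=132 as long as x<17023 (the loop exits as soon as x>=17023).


Step 1: x goes from 5481 toward 17023 by 132; the body runs while x<17023, so iterations = ceil((bound-start)/step)
Step 2: Distance=11542
Step 3: ceil(11542/132)=88

88


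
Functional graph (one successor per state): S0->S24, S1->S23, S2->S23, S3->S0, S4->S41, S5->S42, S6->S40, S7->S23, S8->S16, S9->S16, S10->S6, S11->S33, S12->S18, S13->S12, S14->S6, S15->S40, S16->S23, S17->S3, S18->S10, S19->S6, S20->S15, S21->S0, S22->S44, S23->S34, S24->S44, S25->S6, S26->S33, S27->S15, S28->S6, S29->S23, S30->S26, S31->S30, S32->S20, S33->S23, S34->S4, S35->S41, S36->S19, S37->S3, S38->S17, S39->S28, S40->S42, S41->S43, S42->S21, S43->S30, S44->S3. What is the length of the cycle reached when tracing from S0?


Trace from S0 until a state repeats:
  S0 -> S24 -> S44 -> S3 -> S0
S0 first seen at step 0, revisited at step 4.
Cycle length = 4 - 0 = 4

4


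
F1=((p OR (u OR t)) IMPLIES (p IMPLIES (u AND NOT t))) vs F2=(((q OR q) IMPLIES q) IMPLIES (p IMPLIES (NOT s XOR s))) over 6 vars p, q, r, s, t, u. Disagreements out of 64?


F1 = ((p OR (u OR t)) IMPLIES (p IMPLIES (u AND NOT t)))
F2 = (((q OR q) IMPLIES q) IMPLIES (p IMPLIES (NOT s XOR s)))
Evaluate both on each of 64 rows (bits = p,q,r,s,t,u):
  row 0 [000000]: F1=1 F2=1 -> 0
  row 1 [000001]: F1=1 F2=1 -> 0
  row 2 [000010]: F1=1 F2=1 -> 0
  row 3 [000011]: F1=1 F2=1 -> 0
  row 4 [000100]: F1=1 F2=1 -> 0
  (every remaining row is evaluated the same way; all 64 results are listed next)
Full result column, 8 rows per line (p,q,r fixed per line; s,t,u runs 000..111 left to right):
  rows 0-7 [p,q,r=000]: 00000000  (ones: 0)
  rows 8-15 [p,q,r=001]: 00000000  (ones: 0)
  rows 16-23 [p,q,r=010]: 00000000  (ones: 0)
  rows 24-31 [p,q,r=011]: 00000000  (ones: 0)
  rows 32-39 [p,q,r=100]: 10111011  (ones: 6)
  rows 40-47 [p,q,r=101]: 10111011  (ones: 6)
  rows 48-55 [p,q,r=110]: 10111011  (ones: 6)
  rows 56-63 [p,q,r=111]: 10111011  (ones: 6)
Disagreements = 0+0+0+0+6+6+6+6 = 24

24


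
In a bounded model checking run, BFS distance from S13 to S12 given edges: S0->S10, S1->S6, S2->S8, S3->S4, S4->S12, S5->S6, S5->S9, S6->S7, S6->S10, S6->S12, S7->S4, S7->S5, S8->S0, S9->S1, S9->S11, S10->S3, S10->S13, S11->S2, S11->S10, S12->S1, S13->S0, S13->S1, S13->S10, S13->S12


BFS layer-by-layer from S13:
  dist 0: {S13}
  dist 1: {S0, S1, S10, S12}
  -> S12 reached at distance 1
Shortest path length = 1

1


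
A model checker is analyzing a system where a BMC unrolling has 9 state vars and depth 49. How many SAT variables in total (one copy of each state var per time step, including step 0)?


BMC unrolls to depth k, creating one copy of each state var for steps 0..k.
Step count = 49 + 1 = 50 (steps 0 through 49)
Vars per step = 9
Total = 9 * 50 = 450

450


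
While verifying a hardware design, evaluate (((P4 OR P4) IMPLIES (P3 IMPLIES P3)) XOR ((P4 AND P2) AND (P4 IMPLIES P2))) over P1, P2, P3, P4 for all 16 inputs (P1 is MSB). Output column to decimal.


Formula: (((P4 OR P4) IMPLIES (P3 IMPLIES P3)) XOR ((P4 AND P2) AND (P4 IMPLIES P2))) over P1, P2, P3, P4 (16 rows)
Evaluate each row (bits = P1,P2,P3,P4, MSB first):
  row 0 [0000]: (((0 OR 0) IMPLIES (0 IMPLIES 0)) XOR ((0 AND 0) AND (0 IMPLIES 0))) -> 1
  row 1 [0001]: (((1 OR 1) IMPLIES (0 IMPLIES 0)) XOR ((1 AND 0) AND (1 IMPLIES 0))) -> 1
  row 2 [0010]: (((0 OR 0) IMPLIES (1 IMPLIES 1)) XOR ((0 AND 0) AND (0 IMPLIES 0))) -> 1
  row 3 [0011]: (((1 OR 1) IMPLIES (1 IMPLIES 1)) XOR ((1 AND 0) AND (1 IMPLIES 0))) -> 1
  row 4 [0100]: (((0 OR 0) IMPLIES (0 IMPLIES 0)) XOR ((0 AND 1) AND (0 IMPLIES 1))) -> 1
  row 5 [0101]: (((1 OR 1) IMPLIES (0 IMPLIES 0)) XOR ((1 AND 1) AND (1 IMPLIES 1))) -> 0
  row 6 [0110]: (((0 OR 0) IMPLIES (1 IMPLIES 1)) XOR ((0 AND 1) AND (0 IMPLIES 1))) -> 1
  row 7 [0111]: (((1 OR 1) IMPLIES (1 IMPLIES 1)) XOR ((1 AND 1) AND (1 IMPLIES 1))) -> 0
  row 8 [1000]: (((0 OR 0) IMPLIES (0 IMPLIES 0)) XOR ((0 AND 0) AND (0 IMPLIES 0))) -> 1
  row 9 [1001]: (((1 OR 1) IMPLIES (0 IMPLIES 0)) XOR ((1 AND 0) AND (1 IMPLIES 0))) -> 1
  row 10 [1010]: (((0 OR 0) IMPLIES (1 IMPLIES 1)) XOR ((0 AND 0) AND (0 IMPLIES 0))) -> 1
  row 11 [1011]: (((1 OR 1) IMPLIES (1 IMPLIES 1)) XOR ((1 AND 0) AND (1 IMPLIES 0))) -> 1
  row 12 [1100]: (((0 OR 0) IMPLIES (0 IMPLIES 0)) XOR ((0 AND 1) AND (0 IMPLIES 1))) -> 1
  row 13 [1101]: (((1 OR 1) IMPLIES (0 IMPLIES 0)) XOR ((1 AND 1) AND (1 IMPLIES 1))) -> 0
  row 14 [1110]: (((0 OR 0) IMPLIES (1 IMPLIES 1)) XOR ((0 AND 1) AND (0 IMPLIES 1))) -> 1
  row 15 [1111]: (((1 OR 1) IMPLIES (1 IMPLIES 1)) XOR ((1 AND 1) AND (1 IMPLIES 1))) -> 0
Full result column, 4 rows per line (P1,P2 fixed per line; P3,P4 runs 00..11 left to right):
  rows 0-3 [P1,P2=00]: 1111  = hex F
  rows 4-7 [P1,P2=01]: 1010  = hex A
  rows 8-11 [P1,P2=10]: 1111  = hex F
  rows 12-15 [P1,P2=11]: 1010  = hex A
Output column (row 0 .. row 15) = 1111101011111010
Output column grouped in 4s = 1111 1010 1111 1010 = 0xFAFA
Convert to decimal digit by digit (value = value*16 + digit):
  F -> 15
  15*16 + 10 (A) = 250
  250*16 + 15 (F) = 4015
  4015*16 + 10 (A) = 64250
Decimal = 64250

64250


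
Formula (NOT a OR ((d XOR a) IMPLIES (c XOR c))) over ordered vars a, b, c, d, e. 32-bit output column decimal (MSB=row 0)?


Formula: (NOT a OR ((d XOR a) IMPLIES (c XOR c))) over a, b, c, d, e (32 rows)
Evaluate each row (bits = a,b,c,d,e, MSB first):
  row 0 [00000]: (NOT 0 OR ((0 XOR 0) IMPLIES (0 XOR 0))) -> 1
  row 1 [00001]: (NOT 0 OR ((0 XOR 0) IMPLIES (0 XOR 0))) -> 1
  row 2 [00010]: (NOT 0 OR ((1 XOR 0) IMPLIES (0 XOR 0))) -> 1
  row 3 [00011]: (NOT 0 OR ((1 XOR 0) IMPLIES (0 XOR 0))) -> 1
  row 4 [00100]: (NOT 0 OR ((0 XOR 0) IMPLIES (1 XOR 1))) -> 1
  row 5 [00101]: (NOT 0 OR ((0 XOR 0) IMPLIES (1 XOR 1))) -> 1
  row 6 [00110]: (NOT 0 OR ((1 XOR 0) IMPLIES (1 XOR 1))) -> 1
  row 7 [00111]: (NOT 0 OR ((1 XOR 0) IMPLIES (1 XOR 1))) -> 1
  row 8 [01000]: (NOT 0 OR ((0 XOR 0) IMPLIES (0 XOR 0))) -> 1
  row 9 [01001]: (NOT 0 OR ((0 XOR 0) IMPLIES (0 XOR 0))) -> 1
  row 10 [01010]: (NOT 0 OR ((1 XOR 0) IMPLIES (0 XOR 0))) -> 1
  row 11 [01011]: (NOT 0 OR ((1 XOR 0) IMPLIES (0 XOR 0))) -> 1
  row 12 [01100]: (NOT 0 OR ((0 XOR 0) IMPLIES (1 XOR 1))) -> 1
  row 13 [01101]: (NOT 0 OR ((0 XOR 0) IMPLIES (1 XOR 1))) -> 1
  row 14 [01110]: (NOT 0 OR ((1 XOR 0) IMPLIES (1 XOR 1))) -> 1
  row 15 [01111]: (NOT 0 OR ((1 XOR 0) IMPLIES (1 XOR 1))) -> 1
  row 16 [10000]: (NOT 1 OR ((0 XOR 1) IMPLIES (0 XOR 0))) -> 0
  row 17 [10001]: (NOT 1 OR ((0 XOR 1) IMPLIES (0 XOR 0))) -> 0
  row 18 [10010]: (NOT 1 OR ((1 XOR 1) IMPLIES (0 XOR 0))) -> 1
  row 19 [10011]: (NOT 1 OR ((1 XOR 1) IMPLIES (0 XOR 0))) -> 1
  row 20 [10100]: (NOT 1 OR ((0 XOR 1) IMPLIES (1 XOR 1))) -> 0
  row 21 [10101]: (NOT 1 OR ((0 XOR 1) IMPLIES (1 XOR 1))) -> 0
  row 22 [10110]: (NOT 1 OR ((1 XOR 1) IMPLIES (1 XOR 1))) -> 1
  row 23 [10111]: (NOT 1 OR ((1 XOR 1) IMPLIES (1 XOR 1))) -> 1
  row 24 [11000]: (NOT 1 OR ((0 XOR 1) IMPLIES (0 XOR 0))) -> 0
  row 25 [11001]: (NOT 1 OR ((0 XOR 1) IMPLIES (0 XOR 0))) -> 0
  row 26 [11010]: (NOT 1 OR ((1 XOR 1) IMPLIES (0 XOR 0))) -> 1
  row 27 [11011]: (NOT 1 OR ((1 XOR 1) IMPLIES (0 XOR 0))) -> 1
  row 28 [11100]: (NOT 1 OR ((0 XOR 1) IMPLIES (1 XOR 1))) -> 0
  row 29 [11101]: (NOT 1 OR ((0 XOR 1) IMPLIES (1 XOR 1))) -> 0
  row 30 [11110]: (NOT 1 OR ((1 XOR 1) IMPLIES (1 XOR 1))) -> 1
  row 31 [11111]: (NOT 1 OR ((1 XOR 1) IMPLIES (1 XOR 1))) -> 1
Full result column, 4 rows per line (a,b,c fixed per line; d,e runs 00..11 left to right):
  rows 0-3 [a,b,c=000]: 1111  = hex F
  rows 4-7 [a,b,c=001]: 1111  = hex F
  rows 8-11 [a,b,c=010]: 1111  = hex F
  rows 12-15 [a,b,c=011]: 1111  = hex F
  rows 16-19 [a,b,c=100]: 0011  = hex 3
  rows 20-23 [a,b,c=101]: 0011  = hex 3
  rows 24-27 [a,b,c=110]: 0011  = hex 3
  rows 28-31 [a,b,c=111]: 0011  = hex 3
Output column (row 0 .. row 31) = 11111111111111110011001100110011
Output column grouped in 4s = 1111 1111 1111 1111 0011 0011 0011 0011 = 0xFFFF3333
Convert to decimal digit by digit (value = value*16 + digit):
  F -> 15
  15*16 + 15 (F) = 255
  255*16 + 15 (F) = 4095
  4095*16 + 15 (F) = 65535
  65535*16 + 3 = 1048563
  1048563*16 + 3 = 16777011
  16777011*16 + 3 = 268432179
  268432179*16 + 3 = 4294914867
Decimal = 4294914867

4294914867


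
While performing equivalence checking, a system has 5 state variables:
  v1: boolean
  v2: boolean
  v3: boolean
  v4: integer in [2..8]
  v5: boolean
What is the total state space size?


State space = product of domain sizes of all variables.
Domain sizes:
  v1 (boolean): 2
  v2 (boolean): 2
  v3 (boolean): 2
  v4 (integer in [2..8]): 7
  v5 (boolean): 2
Product = 2 * 2 * 2 * 7 * 2 = 112

112


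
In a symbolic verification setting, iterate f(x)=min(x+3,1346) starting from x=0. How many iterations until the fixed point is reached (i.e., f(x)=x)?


Step 1: x=0, cap=1346, increment=3
Step 2: x grows by 3 each step until capped at 1346; fixed point is x=1346
Step 3: iterations = ceil(1346/3) = 449

449


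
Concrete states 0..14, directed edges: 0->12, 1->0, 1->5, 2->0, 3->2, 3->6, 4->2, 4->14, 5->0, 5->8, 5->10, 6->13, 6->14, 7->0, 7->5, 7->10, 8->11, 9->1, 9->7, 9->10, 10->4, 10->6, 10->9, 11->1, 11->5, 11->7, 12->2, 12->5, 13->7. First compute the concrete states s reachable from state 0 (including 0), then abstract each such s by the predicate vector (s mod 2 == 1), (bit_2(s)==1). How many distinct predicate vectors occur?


BFS from 0:
Concrete reachable: {0, 1, 2, 4, 5, 6, 7, 8, 9, 10, 11, 12, 13, 14}
Abstract via predicates (s mod 2 == 1), (bit_2(s)==1):
  (0,0) <- {0, 2, 8, 10}
  (0,1) <- {4, 6, 12, 14}
  (1,0) <- {1, 9, 11}
  (1,1) <- {5, 7, 13}
Distinct abstract states = 4

4


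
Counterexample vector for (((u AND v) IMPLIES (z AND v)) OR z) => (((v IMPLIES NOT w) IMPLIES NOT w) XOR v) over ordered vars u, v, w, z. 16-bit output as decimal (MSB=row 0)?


F1 = (((u AND v) IMPLIES (z AND v)) OR z)
F2 = (((v IMPLIES NOT w) IMPLIES NOT w) XOR v)
Counterexample to F1=>F2 is where F1=1 and F2=0.
Evaluate each row (bits = u,v,w,z, MSB first):
  row 0 [0000]: F1=1 F2=1 -> F1&~F2 -> 0
  row 1 [0001]: F1=1 F2=1 -> F1&~F2 -> 0
  row 2 [0010]: F1=1 F2=0 -> F1&~F2 -> 1
  row 3 [0011]: F1=1 F2=0 -> F1&~F2 -> 1
  row 4 [0100]: F1=1 F2=0 -> F1&~F2 -> 1
  row 5 [0101]: F1=1 F2=0 -> F1&~F2 -> 1
  row 6 [0110]: F1=1 F2=0 -> F1&~F2 -> 1
  row 7 [0111]: F1=1 F2=0 -> F1&~F2 -> 1
  row 8 [1000]: F1=1 F2=1 -> F1&~F2 -> 0
  row 9 [1001]: F1=1 F2=1 -> F1&~F2 -> 0
  row 10 [1010]: F1=1 F2=0 -> F1&~F2 -> 1
  row 11 [1011]: F1=1 F2=0 -> F1&~F2 -> 1
  row 12 [1100]: F1=0 F2=0 -> F1&~F2 -> 0
  row 13 [1101]: F1=1 F2=0 -> F1&~F2 -> 1
  row 14 [1110]: F1=0 F2=0 -> F1&~F2 -> 0
  row 15 [1111]: F1=1 F2=0 -> F1&~F2 -> 1
Full result column, 4 rows per line (u,v fixed per line; w,z runs 00..11 left to right):
  rows 0-3 [u,v=00]: 0011  = hex 3
  rows 4-7 [u,v=01]: 1111  = hex F
  rows 8-11 [u,v=10]: 0011  = hex 3
  rows 12-15 [u,v=11]: 0101  = hex 5
Counterexample vector (row 0 .. row 15) = 0011111100110101
Output column grouped in 4s = 0011 1111 0011 0101 = 0x3F35
Convert to decimal digit by digit (value = value*16 + digit):
  3 -> 3
  3*16 + 15 (F) = 63
  63*16 + 3 = 1011
  1011*16 + 5 = 16181
Decimal = 16181

16181


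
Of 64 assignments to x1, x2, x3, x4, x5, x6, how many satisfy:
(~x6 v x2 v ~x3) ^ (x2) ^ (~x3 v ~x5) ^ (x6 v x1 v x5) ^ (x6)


CNF with 5 clauses over 6 vars (64 assignments).
An assignment satisfies CNF iff every clause has >=1 true literal.
Check each row (bits = x1,x2,x3,x4,x5,x6; clause T/F shown):
  row 0 [000000]: clauses=TFTFF -> 0
  row 1 [000001]: clauses=TFTTT -> 0
  row 2 [000010]: clauses=TFTTF -> 0
  row 3 [000011]: clauses=TFTTT -> 0
  row 4 [000100]: clauses=TFTFF -> 0
  (every remaining row is evaluated the same way; all 64 results are listed next)
Full result column, 8 rows per line (x1,x2,x3 fixed per line; x4,x5,x6 runs 000..111 left to right):
  rows 0-7 [x1,x2,x3=000]: 00000000  (ones: 0)
  rows 8-15 [x1,x2,x3=001]: 00000000  (ones: 0)
  rows 16-23 [x1,x2,x3=010]: 01010101  (ones: 4)
  rows 24-31 [x1,x2,x3=011]: 01000100  (ones: 2)
  rows 32-39 [x1,x2,x3=100]: 00000000  (ones: 0)
  rows 40-47 [x1,x2,x3=101]: 00000000  (ones: 0)
  rows 48-55 [x1,x2,x3=110]: 01010101  (ones: 4)
  rows 56-63 [x1,x2,x3=111]: 01000100  (ones: 2)
Satisfying assignments = 0+0+4+2+0+0+4+2 = 12

12


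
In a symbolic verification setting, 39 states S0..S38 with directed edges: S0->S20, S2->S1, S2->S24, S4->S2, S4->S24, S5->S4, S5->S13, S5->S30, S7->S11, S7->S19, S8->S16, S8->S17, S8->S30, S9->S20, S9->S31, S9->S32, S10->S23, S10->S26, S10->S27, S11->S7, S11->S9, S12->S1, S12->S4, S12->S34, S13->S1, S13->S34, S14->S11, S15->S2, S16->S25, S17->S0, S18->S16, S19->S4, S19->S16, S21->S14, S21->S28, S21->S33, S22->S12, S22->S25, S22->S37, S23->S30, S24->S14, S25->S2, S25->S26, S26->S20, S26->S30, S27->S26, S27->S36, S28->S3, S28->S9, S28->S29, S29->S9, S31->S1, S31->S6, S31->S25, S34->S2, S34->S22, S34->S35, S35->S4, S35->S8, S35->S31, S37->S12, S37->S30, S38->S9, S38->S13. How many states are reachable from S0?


BFS from S0:
  layer 0: {S0}
  layer 1: {S20}
Reachable set: {S0, S20}
Count = 2

2


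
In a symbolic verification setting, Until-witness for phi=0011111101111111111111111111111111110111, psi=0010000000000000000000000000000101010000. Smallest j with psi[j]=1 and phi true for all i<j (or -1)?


(phi U psi) at 0: need smallest j with psi[j]=1 and phi[i]=1 for all i in [0,j).
Scan from step 0:
  step 0: phi=0 -> phi-prefix broken from here
  step 2: psi=1 but phi already failed -> not a witness
  step 31: psi=1 but phi already failed -> not a witness
  step 33: psi=1 but phi already failed -> not a witness
  step 35: psi=1 but phi already failed -> not a witness
  end of trace: no witness -> -1
Witness step = -1

-1


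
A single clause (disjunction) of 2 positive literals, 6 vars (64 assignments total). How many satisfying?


Step 1: Total=2^6=64
Step 2: Unsat when all 2 false: 2^4=16
Step 3: Sat=64-16=48

48


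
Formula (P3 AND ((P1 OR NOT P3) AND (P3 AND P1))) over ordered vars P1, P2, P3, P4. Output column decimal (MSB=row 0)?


Formula: (P3 AND ((P1 OR NOT P3) AND (P3 AND P1))) over P1, P2, P3, P4 (16 rows)
Evaluate each row (bits = P1,P2,P3,P4, MSB first):
  row 0 [0000]: (0 AND ((0 OR NOT 0) AND (0 AND 0))) -> 0
  row 1 [0001]: (0 AND ((0 OR NOT 0) AND (0 AND 0))) -> 0
  row 2 [0010]: (1 AND ((0 OR NOT 1) AND (1 AND 0))) -> 0
  row 3 [0011]: (1 AND ((0 OR NOT 1) AND (1 AND 0))) -> 0
  row 4 [0100]: (0 AND ((0 OR NOT 0) AND (0 AND 0))) -> 0
  row 5 [0101]: (0 AND ((0 OR NOT 0) AND (0 AND 0))) -> 0
  row 6 [0110]: (1 AND ((0 OR NOT 1) AND (1 AND 0))) -> 0
  row 7 [0111]: (1 AND ((0 OR NOT 1) AND (1 AND 0))) -> 0
  row 8 [1000]: (0 AND ((1 OR NOT 0) AND (0 AND 1))) -> 0
  row 9 [1001]: (0 AND ((1 OR NOT 0) AND (0 AND 1))) -> 0
  row 10 [1010]: (1 AND ((1 OR NOT 1) AND (1 AND 1))) -> 1
  row 11 [1011]: (1 AND ((1 OR NOT 1) AND (1 AND 1))) -> 1
  row 12 [1100]: (0 AND ((1 OR NOT 0) AND (0 AND 1))) -> 0
  row 13 [1101]: (0 AND ((1 OR NOT 0) AND (0 AND 1))) -> 0
  row 14 [1110]: (1 AND ((1 OR NOT 1) AND (1 AND 1))) -> 1
  row 15 [1111]: (1 AND ((1 OR NOT 1) AND (1 AND 1))) -> 1
Full result column, 4 rows per line (P1,P2 fixed per line; P3,P4 runs 00..11 left to right):
  rows 0-3 [P1,P2=00]: 0000  = hex 0
  rows 4-7 [P1,P2=01]: 0000  = hex 0
  rows 8-11 [P1,P2=10]: 0011  = hex 3
  rows 12-15 [P1,P2=11]: 0011  = hex 3
Output column (row 0 .. row 15) = 0000000000110011
Output column grouped in 4s = 0000 0000 0011 0011 = 0x0033
Convert to decimal digit by digit (value = value*16 + digit):
  0 -> 0
  0*16 + 0 = 0
  0*16 + 3 = 3
  3*16 + 3 = 51
Decimal = 51

51


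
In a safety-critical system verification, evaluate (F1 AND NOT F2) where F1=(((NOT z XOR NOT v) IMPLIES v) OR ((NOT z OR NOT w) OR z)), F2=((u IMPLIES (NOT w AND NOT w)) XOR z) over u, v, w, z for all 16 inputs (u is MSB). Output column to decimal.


F1 = (((NOT z XOR NOT v) IMPLIES v) OR ((NOT z OR NOT w) OR z))
F2 = ((u IMPLIES (NOT w AND NOT w)) XOR z)
Counterexample to F1=>F2 is where F1=1 and F2=0.
Evaluate each row (bits = u,v,w,z, MSB first):
  row 0 [0000]: F1=1 F2=1 -> F1&~F2 -> 0
  row 1 [0001]: F1=1 F2=0 -> F1&~F2 -> 1
  row 2 [0010]: F1=1 F2=1 -> F1&~F2 -> 0
  row 3 [0011]: F1=1 F2=0 -> F1&~F2 -> 1
  row 4 [0100]: F1=1 F2=1 -> F1&~F2 -> 0
  row 5 [0101]: F1=1 F2=0 -> F1&~F2 -> 1
  row 6 [0110]: F1=1 F2=1 -> F1&~F2 -> 0
  row 7 [0111]: F1=1 F2=0 -> F1&~F2 -> 1
  row 8 [1000]: F1=1 F2=1 -> F1&~F2 -> 0
  row 9 [1001]: F1=1 F2=0 -> F1&~F2 -> 1
  row 10 [1010]: F1=1 F2=0 -> F1&~F2 -> 1
  row 11 [1011]: F1=1 F2=1 -> F1&~F2 -> 0
  row 12 [1100]: F1=1 F2=1 -> F1&~F2 -> 0
  row 13 [1101]: F1=1 F2=0 -> F1&~F2 -> 1
  row 14 [1110]: F1=1 F2=0 -> F1&~F2 -> 1
  row 15 [1111]: F1=1 F2=1 -> F1&~F2 -> 0
Full result column, 4 rows per line (u,v fixed per line; w,z runs 00..11 left to right):
  rows 0-3 [u,v=00]: 0101  = hex 5
  rows 4-7 [u,v=01]: 0101  = hex 5
  rows 8-11 [u,v=10]: 0110  = hex 6
  rows 12-15 [u,v=11]: 0110  = hex 6
Counterexample vector (row 0 .. row 15) = 0101010101100110
Output column grouped in 4s = 0101 0101 0110 0110 = 0x5566
Convert to decimal digit by digit (value = value*16 + digit):
  5 -> 5
  5*16 + 5 = 85
  85*16 + 6 = 1366
  1366*16 + 6 = 21862
Decimal = 21862

21862


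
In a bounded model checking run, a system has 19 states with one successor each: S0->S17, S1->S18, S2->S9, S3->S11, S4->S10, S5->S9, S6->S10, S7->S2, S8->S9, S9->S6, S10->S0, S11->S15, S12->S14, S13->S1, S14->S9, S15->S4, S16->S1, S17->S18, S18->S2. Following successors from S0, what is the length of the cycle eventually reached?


Trace from S0 until a state repeats:
  S0 -> S17 -> S18 -> S2 -> S9 -> S6 -> S10 -> S0
S0 first seen at step 0, revisited at step 7.
Cycle length = 7 - 0 = 7

7


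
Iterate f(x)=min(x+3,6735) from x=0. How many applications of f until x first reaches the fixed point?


Step 1: x=0, cap=6735, increment=3
Step 2: x grows by 3 each step until capped at 6735; fixed point is x=6735
Step 3: iterations = ceil(6735/3) = 2245

2245


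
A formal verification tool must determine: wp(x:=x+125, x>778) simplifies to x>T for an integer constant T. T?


Formula: wp(x:=E, P) = P[E/x] (substitute E for x in postcondition)
Step 1: Postcondition: x>778
Step 2: Substitute x+125 for x: x+125>778
Step 3: Solve for x: x > 778-125 = 653

653


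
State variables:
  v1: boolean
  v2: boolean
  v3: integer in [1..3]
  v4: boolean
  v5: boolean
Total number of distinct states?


State space = product of domain sizes of all variables.
Domain sizes:
  v1 (boolean): 2
  v2 (boolean): 2
  v3 (integer in [1..3]): 3
  v4 (boolean): 2
  v5 (boolean): 2
Product = 2 * 2 * 3 * 2 * 2 = 48

48


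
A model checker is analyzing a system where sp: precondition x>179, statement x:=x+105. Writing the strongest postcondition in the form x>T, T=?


Formula: sp(P, x:=E) = exists old_x. (x = E[old_x/x]) AND P[old_x/x] (old_x is the value of x before the assignment; eliminate old_x by solving x = E[old_x/x] for old_x)
Step 1: Precondition P: x>179, i.e. old_x > 179
Step 2: Assignment gives x = old_x + 105, so old_x = x - 105
Step 3: Substitute into P: x - 105 > 179
Step 4: Simplify: x > 179+105 = 284

284


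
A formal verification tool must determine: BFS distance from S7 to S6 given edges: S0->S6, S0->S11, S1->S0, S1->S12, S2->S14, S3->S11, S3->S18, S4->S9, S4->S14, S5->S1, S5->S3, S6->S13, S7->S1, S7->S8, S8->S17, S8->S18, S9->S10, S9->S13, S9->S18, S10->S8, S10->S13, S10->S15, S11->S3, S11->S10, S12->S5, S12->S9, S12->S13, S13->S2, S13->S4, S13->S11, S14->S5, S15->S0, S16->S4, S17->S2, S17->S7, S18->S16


BFS layer-by-layer from S7:
  dist 0: {S7}
  dist 1: {S1, S8}
  dist 2: {S0, S12, S17, S18}
  dist 3: {S2, S5, S6, S9, S11, S13, S16}
  -> S6 reached at distance 3
Shortest path length = 3

3


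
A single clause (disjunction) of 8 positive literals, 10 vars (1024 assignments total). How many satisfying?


Step 1: Total=2^10=1024
Step 2: Unsat when all 8 false: 2^2=4
Step 3: Sat=1024-4=1020

1020


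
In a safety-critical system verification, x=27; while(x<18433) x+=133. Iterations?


Step 1: x goes from 27 toward 18433 by 133; the body runs while x<18433, so iterations = ceil((bound-start)/step)
Step 2: Distance=18406
Step 3: ceil(18406/133)=139

139


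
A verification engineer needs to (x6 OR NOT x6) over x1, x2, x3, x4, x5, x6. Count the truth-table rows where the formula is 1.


Formula: (x6 OR NOT x6) over 6 vars (64 rows)
Evaluate each row (x1, x2, x3, x4, x5, x6 as bits, MSB first):
  row 0 [000000]: (0 OR NOT 0) -> 1
  row 1 [000001]: (1 OR NOT 1) -> 1
  row 2 [000010]: (0 OR NOT 0) -> 1
  row 3 [000011]: (1 OR NOT 1) -> 1
  row 4 [000100]: (0 OR NOT 0) -> 1
  (every remaining row is evaluated the same way; all 64 results are listed next)
Full result column, 8 rows per line (x1,x2,x3 fixed per line; x4,x5,x6 runs 000..111 left to right):
  rows 0-7 [x1,x2,x3=000]: 11111111  (ones: 8)
  rows 8-15 [x1,x2,x3=001]: 11111111  (ones: 8)
  rows 16-23 [x1,x2,x3=010]: 11111111  (ones: 8)
  rows 24-31 [x1,x2,x3=011]: 11111111  (ones: 8)
  rows 32-39 [x1,x2,x3=100]: 11111111  (ones: 8)
  rows 40-47 [x1,x2,x3=101]: 11111111  (ones: 8)
  rows 48-55 [x1,x2,x3=110]: 11111111  (ones: 8)
  rows 56-63 [x1,x2,x3=111]: 11111111  (ones: 8)
Count of 1-rows = 8+8+8+8+8+8+8+8 = 64

64


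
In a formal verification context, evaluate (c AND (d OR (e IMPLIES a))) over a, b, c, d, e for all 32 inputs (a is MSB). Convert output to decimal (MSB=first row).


Formula: (c AND (d OR (e IMPLIES a))) over a, b, c, d, e (32 rows)
Evaluate each row (bits = a,b,c,d,e, MSB first):
  row 0 [00000]: (0 AND (0 OR (0 IMPLIES 0))) -> 0
  row 1 [00001]: (0 AND (0 OR (1 IMPLIES 0))) -> 0
  row 2 [00010]: (0 AND (1 OR (0 IMPLIES 0))) -> 0
  row 3 [00011]: (0 AND (1 OR (1 IMPLIES 0))) -> 0
  row 4 [00100]: (1 AND (0 OR (0 IMPLIES 0))) -> 1
  row 5 [00101]: (1 AND (0 OR (1 IMPLIES 0))) -> 0
  row 6 [00110]: (1 AND (1 OR (0 IMPLIES 0))) -> 1
  row 7 [00111]: (1 AND (1 OR (1 IMPLIES 0))) -> 1
  row 8 [01000]: (0 AND (0 OR (0 IMPLIES 0))) -> 0
  row 9 [01001]: (0 AND (0 OR (1 IMPLIES 0))) -> 0
  row 10 [01010]: (0 AND (1 OR (0 IMPLIES 0))) -> 0
  row 11 [01011]: (0 AND (1 OR (1 IMPLIES 0))) -> 0
  row 12 [01100]: (1 AND (0 OR (0 IMPLIES 0))) -> 1
  row 13 [01101]: (1 AND (0 OR (1 IMPLIES 0))) -> 0
  row 14 [01110]: (1 AND (1 OR (0 IMPLIES 0))) -> 1
  row 15 [01111]: (1 AND (1 OR (1 IMPLIES 0))) -> 1
  row 16 [10000]: (0 AND (0 OR (0 IMPLIES 1))) -> 0
  row 17 [10001]: (0 AND (0 OR (1 IMPLIES 1))) -> 0
  row 18 [10010]: (0 AND (1 OR (0 IMPLIES 1))) -> 0
  row 19 [10011]: (0 AND (1 OR (1 IMPLIES 1))) -> 0
  row 20 [10100]: (1 AND (0 OR (0 IMPLIES 1))) -> 1
  row 21 [10101]: (1 AND (0 OR (1 IMPLIES 1))) -> 1
  row 22 [10110]: (1 AND (1 OR (0 IMPLIES 1))) -> 1
  row 23 [10111]: (1 AND (1 OR (1 IMPLIES 1))) -> 1
  row 24 [11000]: (0 AND (0 OR (0 IMPLIES 1))) -> 0
  row 25 [11001]: (0 AND (0 OR (1 IMPLIES 1))) -> 0
  row 26 [11010]: (0 AND (1 OR (0 IMPLIES 1))) -> 0
  row 27 [11011]: (0 AND (1 OR (1 IMPLIES 1))) -> 0
  row 28 [11100]: (1 AND (0 OR (0 IMPLIES 1))) -> 1
  row 29 [11101]: (1 AND (0 OR (1 IMPLIES 1))) -> 1
  row 30 [11110]: (1 AND (1 OR (0 IMPLIES 1))) -> 1
  row 31 [11111]: (1 AND (1 OR (1 IMPLIES 1))) -> 1
Full result column, 4 rows per line (a,b,c fixed per line; d,e runs 00..11 left to right):
  rows 0-3 [a,b,c=000]: 0000  = hex 0
  rows 4-7 [a,b,c=001]: 1011  = hex B
  rows 8-11 [a,b,c=010]: 0000  = hex 0
  rows 12-15 [a,b,c=011]: 1011  = hex B
  rows 16-19 [a,b,c=100]: 0000  = hex 0
  rows 20-23 [a,b,c=101]: 1111  = hex F
  rows 24-27 [a,b,c=110]: 0000  = hex 0
  rows 28-31 [a,b,c=111]: 1111  = hex F
Output column (row 0 .. row 31) = 00001011000010110000111100001111
Output column grouped in 4s = 0000 1011 0000 1011 0000 1111 0000 1111 = 0x0B0B0F0F
Convert to decimal digit by digit (value = value*16 + digit):
  0 -> 0
  0*16 + 11 (B) = 11
  11*16 + 0 = 176
  176*16 + 11 (B) = 2827
  2827*16 + 0 = 45232
  45232*16 + 15 (F) = 723727
  723727*16 + 0 = 11579632
  11579632*16 + 15 (F) = 185274127
Decimal = 185274127

185274127


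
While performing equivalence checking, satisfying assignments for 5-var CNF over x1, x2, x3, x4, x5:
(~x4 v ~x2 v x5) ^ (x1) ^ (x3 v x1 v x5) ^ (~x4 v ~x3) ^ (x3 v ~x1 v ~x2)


CNF with 5 clauses over 5 vars (32 assignments).
An assignment satisfies CNF iff every clause has >=1 true literal.
Check each row (bits = x1,x2,x3,x4,x5; clause T/F shown):
  row 0 [00000]: clauses=TFFTT -> 0
  row 1 [00001]: clauses=TFTTT -> 0
  row 2 [00010]: clauses=TFFTT -> 0
  row 3 [00011]: clauses=TFTTT -> 0
  row 4 [00100]: clauses=TFTTT -> 0
  row 5 [00101]: clauses=TFTTT -> 0
  row 6 [00110]: clauses=TFTFT -> 0
  row 7 [00111]: clauses=TFTFT -> 0
  row 8 [01000]: clauses=TFFTT -> 0
  row 9 [01001]: clauses=TFTTT -> 0
  row 10 [01010]: clauses=FFFTT -> 0
  row 11 [01011]: clauses=TFTTT -> 0
  row 12 [01100]: clauses=TFTTT -> 0
  row 13 [01101]: clauses=TFTTT -> 0
  row 14 [01110]: clauses=FFTFT -> 0
  row 15 [01111]: clauses=TFTFT -> 0
  row 16 [10000]: clauses=TTTTT -> 1
  row 17 [10001]: clauses=TTTTT -> 1
  row 18 [10010]: clauses=TTTTT -> 1
  row 19 [10011]: clauses=TTTTT -> 1
  row 20 [10100]: clauses=TTTTT -> 1
  row 21 [10101]: clauses=TTTTT -> 1
  row 22 [10110]: clauses=TTTFT -> 0
  row 23 [10111]: clauses=TTTFT -> 0
  row 24 [11000]: clauses=TTTTF -> 0
  row 25 [11001]: clauses=TTTTF -> 0
  row 26 [11010]: clauses=FTTTF -> 0
  row 27 [11011]: clauses=TTTTF -> 0
  row 28 [11100]: clauses=TTTTT -> 1
  row 29 [11101]: clauses=TTTTT -> 1
  row 30 [11110]: clauses=FTTFT -> 0
  row 31 [11111]: clauses=TTTFT -> 0
Full result column, 8 rows per line (x1,x2 fixed per line; x3,x4,x5 runs 000..111 left to right):
  rows 0-7 [x1,x2=00]: 00000000  (ones: 0)
  rows 8-15 [x1,x2=01]: 00000000  (ones: 0)
  rows 16-23 [x1,x2=10]: 11111100  (ones: 6)
  rows 24-31 [x1,x2=11]: 00001100  (ones: 2)
Satisfying assignments = 0+0+6+2 = 8

8


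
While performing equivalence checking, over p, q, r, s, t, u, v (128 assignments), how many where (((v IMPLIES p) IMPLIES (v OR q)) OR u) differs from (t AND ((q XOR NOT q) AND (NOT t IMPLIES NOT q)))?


F1 = (((v IMPLIES p) IMPLIES (v OR q)) OR u)
F2 = (t AND ((q XOR NOT q) AND (NOT t IMPLIES NOT q)))
Evaluate both on each of 128 rows (bits = p,q,r,s,t,u,v):
  row 0 [0000000]: F1=0 F2=0 -> 0
  row 1 [0000001]: F1=1 F2=0 (differ) -> 1
  row 2 [0000010]: F1=1 F2=0 (differ) -> 1
  row 3 [0000011]: F1=1 F2=0 (differ) -> 1
  row 4 [0000100]: F1=0 F2=1 (differ) -> 1
  (every remaining row is evaluated the same way; all 128 results are listed next)
Full result column, 8 rows per line (p,q,r,s fixed per line; t,u,v runs 000..111 left to right):
  rows 0-7 [p,q,r,s=0000]: 01111000  (ones: 4)
  rows 8-15 [p,q,r,s=0001]: 01111000  (ones: 4)
  rows 16-23 [p,q,r,s=0010]: 01111000  (ones: 4)
  rows 24-31 [p,q,r,s=0011]: 01111000  (ones: 4)
  rows 32-39 [p,q,r,s=0100]: 11110000  (ones: 4)
  rows 40-47 [p,q,r,s=0101]: 11110000  (ones: 4)
  rows 48-55 [p,q,r,s=0110]: 11110000  (ones: 4)
  rows 56-63 [p,q,r,s=0111]: 11110000  (ones: 4)
  rows 64-71 [p,q,r,s=1000]: 01111000  (ones: 4)
  rows 72-79 [p,q,r,s=1001]: 01111000  (ones: 4)
  rows 80-87 [p,q,r,s=1010]: 01111000  (ones: 4)
  rows 88-95 [p,q,r,s=1011]: 01111000  (ones: 4)
  rows 96-103 [p,q,r,s=1100]: 11110000  (ones: 4)
  rows 104-111 [p,q,r,s=1101]: 11110000  (ones: 4)
  rows 112-119 [p,q,r,s=1110]: 11110000  (ones: 4)
  rows 120-127 [p,q,r,s=1111]: 11110000  (ones: 4)
Disagreements = 4+4+4+4+4+4+4+4+4+4+4+4+4+4+4+4 = 64

64


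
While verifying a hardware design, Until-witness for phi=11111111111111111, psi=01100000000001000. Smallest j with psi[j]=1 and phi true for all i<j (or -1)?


(phi U psi) at 0: need smallest j with psi[j]=1 and phi[i]=1 for all i in [0,j).
Scan from step 0:
  step 0: phi=1, psi=0 -> continue
  step 1: psi=1 and phi held for [0,1) -> witness found
Witness step = 1

1


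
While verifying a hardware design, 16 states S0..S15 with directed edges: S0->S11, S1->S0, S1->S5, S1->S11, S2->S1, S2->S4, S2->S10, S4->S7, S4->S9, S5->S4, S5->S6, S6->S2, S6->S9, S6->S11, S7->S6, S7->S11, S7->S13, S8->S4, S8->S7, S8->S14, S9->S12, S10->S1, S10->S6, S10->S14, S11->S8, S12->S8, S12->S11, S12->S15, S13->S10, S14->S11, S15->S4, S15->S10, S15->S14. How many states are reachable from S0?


BFS from S0:
  layer 0: {S0}
  layer 1: {S11}
  layer 2: {S8}
  layer 3: {S4, S7, S14}
  layer 4: {S6, S9, S13}
  layer 5: {S2, S10, S12}
  layer 6: {S1, S15}
  layer 7: {S5}
Reachable set: {S0, S1, S2, S4, S5, S6, S7, S8, S9, S10, S11, S12, S13, S14, S15}
Count = 15

15


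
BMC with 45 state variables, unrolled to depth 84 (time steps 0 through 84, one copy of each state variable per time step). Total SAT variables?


BMC unrolls to depth k, creating one copy of each state var for steps 0..k.
Step count = 84 + 1 = 85 (steps 0 through 84)
Vars per step = 45
Total = 45 * 85 = 3825

3825


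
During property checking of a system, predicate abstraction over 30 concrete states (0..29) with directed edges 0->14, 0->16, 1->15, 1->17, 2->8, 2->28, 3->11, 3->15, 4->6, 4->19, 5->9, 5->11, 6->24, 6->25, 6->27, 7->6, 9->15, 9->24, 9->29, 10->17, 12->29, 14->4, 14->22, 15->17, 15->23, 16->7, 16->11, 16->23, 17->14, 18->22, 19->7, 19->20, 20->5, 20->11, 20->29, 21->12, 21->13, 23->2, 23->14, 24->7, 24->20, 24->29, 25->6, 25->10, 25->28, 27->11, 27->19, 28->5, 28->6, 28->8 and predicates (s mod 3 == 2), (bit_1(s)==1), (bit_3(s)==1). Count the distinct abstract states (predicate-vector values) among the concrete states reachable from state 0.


BFS from 0:
Concrete reachable: {0, 2, 4, 5, 6, 7, 8, 9, 10, 11, 14, 15, 16, 17, 19, 20, 22, 23, 24, 25, 27, 28, 29}
Abstract via predicates (s mod 3 == 2), (bit_1(s)==1), (bit_3(s)==1):
  (0,0,0) <- {0, 4, 16}
  (0,0,1) <- {9, 24, 25, 28}
  (0,1,0) <- {6, 7, 19, 22}
  (0,1,1) <- {10, 15, 27}
  (1,0,0) <- {5, 17, 20}
  (1,0,1) <- {8, 29}
  (1,1,0) <- {2, 23}
  (1,1,1) <- {11, 14}
Distinct abstract states = 8

8


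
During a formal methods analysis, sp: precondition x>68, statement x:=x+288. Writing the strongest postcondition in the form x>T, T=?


Formula: sp(P, x:=E) = exists old_x. (x = E[old_x/x]) AND P[old_x/x] (old_x is the value of x before the assignment; eliminate old_x by solving x = E[old_x/x] for old_x)
Step 1: Precondition P: x>68, i.e. old_x > 68
Step 2: Assignment gives x = old_x + 288, so old_x = x - 288
Step 3: Substitute into P: x - 288 > 68
Step 4: Simplify: x > 68+288 = 356

356


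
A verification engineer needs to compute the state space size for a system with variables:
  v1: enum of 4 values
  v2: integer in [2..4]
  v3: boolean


State space = product of domain sizes of all variables.
Domain sizes:
  v1 (enum of 4 values): 4
  v2 (integer in [2..4]): 3
  v3 (boolean): 2
Product = 4 * 3 * 2 = 24

24


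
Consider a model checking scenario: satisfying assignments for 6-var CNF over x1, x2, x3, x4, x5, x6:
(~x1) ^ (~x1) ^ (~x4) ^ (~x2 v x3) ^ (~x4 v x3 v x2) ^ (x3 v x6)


CNF with 6 clauses over 6 vars (64 assignments).
An assignment satisfies CNF iff every clause has >=1 true literal.
Check each row (bits = x1,x2,x3,x4,x5,x6; clause T/F shown):
  row 0 [000000]: clauses=TTTTTF -> 0
  row 1 [000001]: clauses=TTTTTT -> 1
  row 2 [000010]: clauses=TTTTTF -> 0
  row 3 [000011]: clauses=TTTTTT -> 1
  row 4 [000100]: clauses=TTFTFF -> 0
  (every remaining row is evaluated the same way; all 64 results are listed next)
Full result column, 8 rows per line (x1,x2,x3 fixed per line; x4,x5,x6 runs 000..111 left to right):
  rows 0-7 [x1,x2,x3=000]: 01010000  (ones: 2)
  rows 8-15 [x1,x2,x3=001]: 11110000  (ones: 4)
  rows 16-23 [x1,x2,x3=010]: 00000000  (ones: 0)
  rows 24-31 [x1,x2,x3=011]: 11110000  (ones: 4)
  rows 32-39 [x1,x2,x3=100]: 00000000  (ones: 0)
  rows 40-47 [x1,x2,x3=101]: 00000000  (ones: 0)
  rows 48-55 [x1,x2,x3=110]: 00000000  (ones: 0)
  rows 56-63 [x1,x2,x3=111]: 00000000  (ones: 0)
Satisfying assignments = 2+4+0+4+0+0+0+0 = 10

10


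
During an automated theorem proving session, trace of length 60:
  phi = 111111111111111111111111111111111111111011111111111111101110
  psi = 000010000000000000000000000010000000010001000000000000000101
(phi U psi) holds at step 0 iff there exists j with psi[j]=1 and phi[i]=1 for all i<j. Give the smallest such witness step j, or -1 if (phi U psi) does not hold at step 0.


(phi U psi) at 0: need smallest j with psi[j]=1 and phi[i]=1 for all i in [0,j).
Scan from step 0:
  step 0: phi=1, psi=0 -> continue
  step 1: phi=1, psi=0 -> continue
  step 2: phi=1, psi=0 -> continue
  step 3: phi=1, psi=0 -> continue
  step 4: psi=1 and phi held for [0,4) -> witness found
Witness step = 4

4


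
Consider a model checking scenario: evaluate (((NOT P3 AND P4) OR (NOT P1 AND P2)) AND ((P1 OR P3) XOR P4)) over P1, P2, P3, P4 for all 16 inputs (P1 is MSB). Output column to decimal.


Formula: (((NOT P3 AND P4) OR (NOT P1 AND P2)) AND ((P1 OR P3) XOR P4)) over P1, P2, P3, P4 (16 rows)
Evaluate each row (bits = P1,P2,P3,P4, MSB first):
  row 0 [0000]: (((NOT 0 AND 0) OR (NOT 0 AND 0)) AND ((0 OR 0) XOR 0)) -> 0
  row 1 [0001]: (((NOT 0 AND 1) OR (NOT 0 AND 0)) AND ((0 OR 0) XOR 1)) -> 1
  row 2 [0010]: (((NOT 1 AND 0) OR (NOT 0 AND 0)) AND ((0 OR 1) XOR 0)) -> 0
  row 3 [0011]: (((NOT 1 AND 1) OR (NOT 0 AND 0)) AND ((0 OR 1) XOR 1)) -> 0
  row 4 [0100]: (((NOT 0 AND 0) OR (NOT 0 AND 1)) AND ((0 OR 0) XOR 0)) -> 0
  row 5 [0101]: (((NOT 0 AND 1) OR (NOT 0 AND 1)) AND ((0 OR 0) XOR 1)) -> 1
  row 6 [0110]: (((NOT 1 AND 0) OR (NOT 0 AND 1)) AND ((0 OR 1) XOR 0)) -> 1
  row 7 [0111]: (((NOT 1 AND 1) OR (NOT 0 AND 1)) AND ((0 OR 1) XOR 1)) -> 0
  row 8 [1000]: (((NOT 0 AND 0) OR (NOT 1 AND 0)) AND ((1 OR 0) XOR 0)) -> 0
  row 9 [1001]: (((NOT 0 AND 1) OR (NOT 1 AND 0)) AND ((1 OR 0) XOR 1)) -> 0
  row 10 [1010]: (((NOT 1 AND 0) OR (NOT 1 AND 0)) AND ((1 OR 1) XOR 0)) -> 0
  row 11 [1011]: (((NOT 1 AND 1) OR (NOT 1 AND 0)) AND ((1 OR 1) XOR 1)) -> 0
  row 12 [1100]: (((NOT 0 AND 0) OR (NOT 1 AND 1)) AND ((1 OR 0) XOR 0)) -> 0
  row 13 [1101]: (((NOT 0 AND 1) OR (NOT 1 AND 1)) AND ((1 OR 0) XOR 1)) -> 0
  row 14 [1110]: (((NOT 1 AND 0) OR (NOT 1 AND 1)) AND ((1 OR 1) XOR 0)) -> 0
  row 15 [1111]: (((NOT 1 AND 1) OR (NOT 1 AND 1)) AND ((1 OR 1) XOR 1)) -> 0
Full result column, 4 rows per line (P1,P2 fixed per line; P3,P4 runs 00..11 left to right):
  rows 0-3 [P1,P2=00]: 0100  = hex 4
  rows 4-7 [P1,P2=01]: 0110  = hex 6
  rows 8-11 [P1,P2=10]: 0000  = hex 0
  rows 12-15 [P1,P2=11]: 0000  = hex 0
Output column (row 0 .. row 15) = 0100011000000000
Output column grouped in 4s = 0100 0110 0000 0000 = 0x4600
Convert to decimal digit by digit (value = value*16 + digit):
  4 -> 4
  4*16 + 6 = 70
  70*16 + 0 = 1120
  1120*16 + 0 = 17920
Decimal = 17920

17920


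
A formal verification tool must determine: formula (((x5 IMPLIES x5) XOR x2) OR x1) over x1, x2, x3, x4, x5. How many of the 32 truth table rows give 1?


Formula: (((x5 IMPLIES x5) XOR x2) OR x1) over 5 vars (32 rows)
Evaluate each row (x1, x2, x3, x4, x5 as bits, MSB first):
  row 0 [00000]: (((0 IMPLIES 0) XOR 0) OR 0) -> 1
  row 1 [00001]: (((1 IMPLIES 1) XOR 0) OR 0) -> 1
  row 2 [00010]: (((0 IMPLIES 0) XOR 0) OR 0) -> 1
  row 3 [00011]: (((1 IMPLIES 1) XOR 0) OR 0) -> 1
  row 4 [00100]: (((0 IMPLIES 0) XOR 0) OR 0) -> 1
  row 5 [00101]: (((1 IMPLIES 1) XOR 0) OR 0) -> 1
  row 6 [00110]: (((0 IMPLIES 0) XOR 0) OR 0) -> 1
  row 7 [00111]: (((1 IMPLIES 1) XOR 0) OR 0) -> 1
  row 8 [01000]: (((0 IMPLIES 0) XOR 1) OR 0) -> 0
  row 9 [01001]: (((1 IMPLIES 1) XOR 1) OR 0) -> 0
  row 10 [01010]: (((0 IMPLIES 0) XOR 1) OR 0) -> 0
  row 11 [01011]: (((1 IMPLIES 1) XOR 1) OR 0) -> 0
  row 12 [01100]: (((0 IMPLIES 0) XOR 1) OR 0) -> 0
  row 13 [01101]: (((1 IMPLIES 1) XOR 1) OR 0) -> 0
  row 14 [01110]: (((0 IMPLIES 0) XOR 1) OR 0) -> 0
  row 15 [01111]: (((1 IMPLIES 1) XOR 1) OR 0) -> 0
  row 16 [10000]: (((0 IMPLIES 0) XOR 0) OR 1) -> 1
  row 17 [10001]: (((1 IMPLIES 1) XOR 0) OR 1) -> 1
  row 18 [10010]: (((0 IMPLIES 0) XOR 0) OR 1) -> 1
  row 19 [10011]: (((1 IMPLIES 1) XOR 0) OR 1) -> 1
  row 20 [10100]: (((0 IMPLIES 0) XOR 0) OR 1) -> 1
  row 21 [10101]: (((1 IMPLIES 1) XOR 0) OR 1) -> 1
  row 22 [10110]: (((0 IMPLIES 0) XOR 0) OR 1) -> 1
  row 23 [10111]: (((1 IMPLIES 1) XOR 0) OR 1) -> 1
  row 24 [11000]: (((0 IMPLIES 0) XOR 1) OR 1) -> 1
  row 25 [11001]: (((1 IMPLIES 1) XOR 1) OR 1) -> 1
  row 26 [11010]: (((0 IMPLIES 0) XOR 1) OR 1) -> 1
  row 27 [11011]: (((1 IMPLIES 1) XOR 1) OR 1) -> 1
  row 28 [11100]: (((0 IMPLIES 0) XOR 1) OR 1) -> 1
  row 29 [11101]: (((1 IMPLIES 1) XOR 1) OR 1) -> 1
  row 30 [11110]: (((0 IMPLIES 0) XOR 1) OR 1) -> 1
  row 31 [11111]: (((1 IMPLIES 1) XOR 1) OR 1) -> 1
Full result column, 8 rows per line (x1,x2 fixed per line; x3,x4,x5 runs 000..111 left to right):
  rows 0-7 [x1,x2=00]: 11111111  (ones: 8)
  rows 8-15 [x1,x2=01]: 00000000  (ones: 0)
  rows 16-23 [x1,x2=10]: 11111111  (ones: 8)
  rows 24-31 [x1,x2=11]: 11111111  (ones: 8)
Count of 1-rows = 8+0+8+8 = 24

24
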